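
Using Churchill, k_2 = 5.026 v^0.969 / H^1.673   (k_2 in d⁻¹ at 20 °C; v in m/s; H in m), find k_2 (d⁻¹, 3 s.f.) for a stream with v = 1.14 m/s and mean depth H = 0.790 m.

k_2 ≈ 8.47 d⁻¹

k_2 = 5.026 × 1.14^0.969 / 0.790^1.673 = 5.026 × 1.135 / 0.6741 = 8.465 d⁻¹.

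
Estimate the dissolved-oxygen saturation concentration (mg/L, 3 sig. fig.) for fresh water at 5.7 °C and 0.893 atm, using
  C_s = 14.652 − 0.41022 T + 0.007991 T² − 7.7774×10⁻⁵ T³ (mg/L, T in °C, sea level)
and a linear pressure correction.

C_s ≈ 11.2 mg/L

At sea level: C_s = 14.652 − 0.41022×5.7 + 0.007991×5.7² − 7.7774×10⁻⁵×5.7³ = 12.56 mg/L.
Pressure correction: C_s' = 12.56 × 0.893 = 11.22 mg/L.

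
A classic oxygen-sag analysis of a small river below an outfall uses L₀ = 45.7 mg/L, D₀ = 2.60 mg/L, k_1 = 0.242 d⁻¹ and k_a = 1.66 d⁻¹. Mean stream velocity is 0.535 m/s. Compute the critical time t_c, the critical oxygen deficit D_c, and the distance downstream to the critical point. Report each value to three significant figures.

t_c = [1/(k_a−k_1)] ln[(k_a/k_1)(1 − D₀(k_a−k_1)/(k_1 L₀))]
= [1/(1.66−0.242)] ln[(1.66/0.242)(1 − 2.60×1.418/(0.242×45.7))]
= (1/1.418) ln[6.860 × 0.6666] = 0.7052 × ln(4.573) = 0.7052 × 1.520 = 1.072 d.
D_c = (k_1/k_a) L₀ e^(−k_1 t_c) = (0.242/1.66) × 45.7 × e^(−0.242×1.072) = 0.1458 × 45.7 × 0.7715 = 5.140 mg/L.
x_c = v t_c = 0.535 m/s × 1.072 d × 86400 s/d = 49550 m ≈ 49.6 km.

t_c ≈ 1.07 d; D_c ≈ 5.14 mg/L; x_c ≈ 49.6 km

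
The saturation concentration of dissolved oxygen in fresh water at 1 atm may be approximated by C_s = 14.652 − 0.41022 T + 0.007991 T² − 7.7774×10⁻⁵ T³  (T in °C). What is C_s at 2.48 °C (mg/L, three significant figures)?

C_s ≈ 13.7 mg/L

C_s = 14.652 − 0.41022×2.48 + 0.007991×2.48² − 7.7774×10⁻⁵×2.48³ = 13.68 mg/L.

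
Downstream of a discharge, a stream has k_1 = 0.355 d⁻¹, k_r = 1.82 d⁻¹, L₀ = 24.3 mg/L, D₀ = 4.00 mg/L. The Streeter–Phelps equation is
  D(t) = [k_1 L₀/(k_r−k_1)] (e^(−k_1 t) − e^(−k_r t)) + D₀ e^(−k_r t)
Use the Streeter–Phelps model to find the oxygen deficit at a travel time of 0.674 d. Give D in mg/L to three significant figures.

D ≈ 4.08 mg/L

k_1 L₀/(k_r−k_1) = 0.355×24.3/(1.82−0.355) = 8.627/1.465 = 5.888 mg/L.
e^(−k_1 t) = e^(−0.355×0.6740) = 0.7872; e^(−k_r t) = e^(−1.82×0.6740) = 0.2933.
D = 5.888 × (0.7872 − 0.2933) + 4.00 × 0.2933 = 2.909 + 1.173 = 4.082 mg/L.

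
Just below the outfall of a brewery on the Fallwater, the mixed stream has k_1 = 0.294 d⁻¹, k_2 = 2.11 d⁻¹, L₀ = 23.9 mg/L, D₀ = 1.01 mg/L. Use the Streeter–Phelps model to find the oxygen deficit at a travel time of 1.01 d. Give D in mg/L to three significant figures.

k_1 L₀/(k_2−k_1) = 0.294×23.9/(2.11−0.294) = 7.027/1.816 = 3.869 mg/L.
e^(−k_1 t) = e^(−0.294×1.010) = 0.7431; e^(−k_2 t) = e^(−2.11×1.010) = 0.1187.
D = 3.869 × (0.7431 − 0.1187) + 1.01 × 0.1187 = 2.416 + 0.1199 = 2.536 mg/L.

D ≈ 2.54 mg/L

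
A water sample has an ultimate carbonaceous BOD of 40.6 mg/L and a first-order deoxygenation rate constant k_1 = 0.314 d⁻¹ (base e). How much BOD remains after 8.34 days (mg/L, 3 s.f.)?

L ≈ 2.96 mg/L

L_t = L₀ e^(−k_1 t) = 40.6 × e^(−0.314×8.34) = 40.6 × 0.07289 = 2.959 mg/L.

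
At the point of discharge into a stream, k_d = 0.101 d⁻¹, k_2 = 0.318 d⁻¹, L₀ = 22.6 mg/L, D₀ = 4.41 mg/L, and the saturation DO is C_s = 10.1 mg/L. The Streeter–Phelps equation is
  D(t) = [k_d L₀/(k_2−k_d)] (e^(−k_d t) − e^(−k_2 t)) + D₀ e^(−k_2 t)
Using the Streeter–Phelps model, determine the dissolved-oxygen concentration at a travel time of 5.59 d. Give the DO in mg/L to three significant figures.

DO ≈ 5.15 mg/L

k_d L₀/(k_2−k_d) = 0.101×22.6/(0.318−0.101) = 2.283/0.2170 = 10.52 mg/L.
e^(−k_d t) = e^(−0.101×5.590) = 0.5686; e^(−k_2 t) = e^(−0.318×5.590) = 0.1690.
D = 10.52 × (0.5686 − 0.1690) + 4.41 × 0.1690 = 4.203 + 0.7455 = 4.948 mg/L.
DO = C_s − D = 10.1 − 4.948 = 5.152 mg/L.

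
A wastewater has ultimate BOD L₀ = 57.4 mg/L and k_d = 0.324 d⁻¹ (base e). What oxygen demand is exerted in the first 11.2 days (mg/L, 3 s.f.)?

y ≈ 55.9 mg/L

y_t = L₀(1 − e^(−k_d t)) = 57.4 × (1 − e^(−0.324×11.2))
= 57.4 × (1 − 0.02655) = 57.4 × 0.9735 = 55.88 mg/L.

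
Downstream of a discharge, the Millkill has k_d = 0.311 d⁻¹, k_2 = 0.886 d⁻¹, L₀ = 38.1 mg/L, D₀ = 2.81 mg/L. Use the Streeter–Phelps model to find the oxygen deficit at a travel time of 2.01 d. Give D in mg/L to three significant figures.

D ≈ 8.03 mg/L

k_d L₀/(k_2−k_d) = 0.311×38.1/(0.886−0.311) = 11.85/0.5750 = 20.61 mg/L.
e^(−k_d t) = e^(−0.311×2.010) = 0.5352; e^(−k_2 t) = e^(−0.886×2.010) = 0.1685.
D = 20.61 × (0.5352 − 0.1685) + 2.81 × 0.1685 = 7.557 + 0.4735 = 8.030 mg/L.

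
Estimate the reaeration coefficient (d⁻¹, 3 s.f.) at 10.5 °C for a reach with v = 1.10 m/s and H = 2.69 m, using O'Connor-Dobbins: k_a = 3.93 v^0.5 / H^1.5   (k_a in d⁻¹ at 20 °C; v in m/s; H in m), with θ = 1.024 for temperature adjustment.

k_a ≈ 0.746 d⁻¹

k_a(20) = 3.93 × 1.10^0.5 / 2.69^1.5 = 3.93 × 1.049 / 4.412 = 0.9342 d⁻¹.
k_a(10.5) = 0.9342 × 1.024^(10.5−20) = 0.9342 × 0.7983 = 0.7458 d⁻¹.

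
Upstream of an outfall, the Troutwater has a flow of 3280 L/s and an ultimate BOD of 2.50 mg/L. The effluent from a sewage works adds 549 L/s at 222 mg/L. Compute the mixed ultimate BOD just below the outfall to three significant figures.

Flow-weighted mixing: C = (Q_r C_r + Q_w C_w)/(Q_r + Q_w)
= (3280×2.50 + 549×222)/(3280 + 549) = 130100/3829 = 33.97 mg/L.

34.0 mg/L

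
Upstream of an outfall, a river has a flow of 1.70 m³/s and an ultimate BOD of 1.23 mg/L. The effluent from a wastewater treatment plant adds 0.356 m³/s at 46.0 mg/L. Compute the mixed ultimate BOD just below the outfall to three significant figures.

8.98 mg/L

Flow-weighted mixing: C = (Q_r C_r + Q_w C_w)/(Q_r + Q_w)
= (1.70×1.23 + 0.356×46.0)/(1.70 + 0.356) = 18.47/2.056 = 8.982 mg/L.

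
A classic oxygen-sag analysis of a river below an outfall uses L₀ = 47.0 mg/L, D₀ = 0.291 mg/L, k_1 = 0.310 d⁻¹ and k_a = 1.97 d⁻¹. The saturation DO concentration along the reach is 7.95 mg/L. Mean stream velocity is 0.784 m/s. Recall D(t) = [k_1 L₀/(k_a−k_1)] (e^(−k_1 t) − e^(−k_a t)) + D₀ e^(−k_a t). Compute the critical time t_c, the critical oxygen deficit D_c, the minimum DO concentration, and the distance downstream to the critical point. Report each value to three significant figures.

At the critical point dD/dt = 0, so k_1 L₀ e^(−k_1 t) = k_a D. Substituting D(t) from the Streeter–Phelps equation and solving for t gives
t_c = ln[(k_a/k_1)(1 − D₀(k_a−k_1)/(k_1 L₀))] / (k_a−k_1).
Here k_a−k_1 = 1.660 d⁻¹ and 1 − D₀(k_a−k_1)/(k_1 L₀) = 1 − 0.291×1.660/(0.310×47.0) = 0.9668, so
t_c = ln(6.355 × 0.9668) / 1.660 = 1.816 / 1.660 = 1.094 d.
D_c = (k_1/k_a) L₀ e^(−k_1 t_c) = (0.310/1.97) × 47.0 × e^(−0.310×1.094) = 0.1574 × 47.0 × 0.7125 = 5.269 mg/L.
Minimum DO = C_s − D_c = 7.95 − 5.269 = 2.681 mg/L.
x_c = v t_c = 0.784 m/s × 1.094 d × 86400 s/d = 74080 m ≈ 74.1 km.

t_c ≈ 1.09 d; D_c ≈ 5.27 mg/L; min DO ≈ 2.68 mg/L; x_c ≈ 74.1 km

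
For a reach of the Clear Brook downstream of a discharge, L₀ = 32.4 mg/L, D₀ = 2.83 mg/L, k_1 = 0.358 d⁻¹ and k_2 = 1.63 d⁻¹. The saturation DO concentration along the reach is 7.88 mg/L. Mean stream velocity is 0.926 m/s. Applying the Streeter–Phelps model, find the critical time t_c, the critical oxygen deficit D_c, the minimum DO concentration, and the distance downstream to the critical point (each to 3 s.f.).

t_c ≈ 0.900 d; D_c ≈ 5.16 mg/L; min DO ≈ 2.72 mg/L; x_c ≈ 72.0 km

With k_2/k_1 = 4.553 and 1 − D₀(k_2−k_1)/(k_1 L₀) = 0.6897,
t_c = ln(4.553 × 0.6897) / (1.63 − 0.358) = ln(3.140) / 1.272 = 1.144/1.272 = 0.8996 d.
D_c = (k_1/k_2) L₀ e^(−k_1 t_c) = (0.358/1.63) × 32.4 × e^(−0.358×0.8996) = 0.2196 × 32.4 × 0.7247 = 5.157 mg/L.
Minimum DO = C_s − D_c = 7.88 − 5.157 = 2.723 mg/L.
x_c = v t_c = 0.926 m/s × 0.8996 d × 86400 s/d = 71970 m ≈ 72.0 km.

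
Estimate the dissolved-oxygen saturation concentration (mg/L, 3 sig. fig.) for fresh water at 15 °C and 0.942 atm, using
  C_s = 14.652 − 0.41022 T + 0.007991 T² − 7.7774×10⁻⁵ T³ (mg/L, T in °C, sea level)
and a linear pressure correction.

C_s ≈ 9.45 mg/L

At sea level: C_s = 14.652 − 0.41022×15 + 0.007991×15² − 7.7774×10⁻⁵×15³ = 10.03 mg/L.
Pressure correction: C_s' = 10.03 × 0.942 = 9.452 mg/L.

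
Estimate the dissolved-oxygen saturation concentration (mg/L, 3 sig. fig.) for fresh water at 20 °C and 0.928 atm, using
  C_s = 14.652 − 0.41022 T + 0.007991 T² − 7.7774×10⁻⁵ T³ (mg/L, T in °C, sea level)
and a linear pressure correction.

C_s ≈ 8.37 mg/L

At sea level: C_s = 14.652 − 0.41022×20 + 0.007991×20² − 7.7774×10⁻⁵×20³ = 9.022 mg/L.
Pressure correction: C_s' = 9.022 × 0.928 = 8.372 mg/L.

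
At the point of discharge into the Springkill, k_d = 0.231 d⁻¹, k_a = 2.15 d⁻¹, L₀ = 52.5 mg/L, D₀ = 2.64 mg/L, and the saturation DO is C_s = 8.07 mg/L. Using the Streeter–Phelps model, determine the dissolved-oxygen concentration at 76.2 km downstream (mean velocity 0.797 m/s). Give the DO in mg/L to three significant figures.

Travel time t = x/v = 76.2 km / (0.797 m/s) = 76200 m / 0.797 m/s = 95610 s = 1.107 d.
k_d L₀/(k_a−k_d) = 0.231×52.5/(2.15−0.231) = 12.13/1.919 = 6.320 mg/L.
e^(−k_d t) = e^(−0.231×1.107) = 0.7744; e^(−k_a t) = e^(−2.15×1.107) = 0.09263.
D = 6.320 × (0.7744 − 0.09263) + 2.64 × 0.09263 = 4.309 + 0.2445 = 4.553 mg/L.
DO = C_s − D = 8.07 − 4.553 = 3.517 mg/L.

DO ≈ 3.52 mg/L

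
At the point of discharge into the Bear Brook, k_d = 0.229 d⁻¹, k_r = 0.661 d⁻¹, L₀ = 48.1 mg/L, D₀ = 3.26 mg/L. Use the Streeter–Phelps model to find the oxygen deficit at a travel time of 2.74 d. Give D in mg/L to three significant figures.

k_d L₀/(k_r−k_d) = 0.229×48.1/(0.661−0.229) = 11.01/0.4320 = 25.50 mg/L.
e^(−k_d t) = e^(−0.229×2.740) = 0.5339; e^(−k_r t) = e^(−0.661×2.740) = 0.1635.
D = 25.50 × (0.5339 − 0.1635) + 3.26 × 0.1635 = 9.446 + 0.5329 = 9.979 mg/L.

D ≈ 9.98 mg/L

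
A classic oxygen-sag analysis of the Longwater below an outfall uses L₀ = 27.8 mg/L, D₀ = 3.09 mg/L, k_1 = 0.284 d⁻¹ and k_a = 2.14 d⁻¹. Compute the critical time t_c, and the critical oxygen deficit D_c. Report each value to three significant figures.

t_c ≈ 0.390 d; D_c ≈ 3.30 mg/L

At the critical point dD/dt = 0, so k_1 L₀ e^(−k_1 t) = k_a D. Substituting D(t) from the Streeter–Phelps equation and solving for t gives
t_c = ln[(k_a/k_1)(1 − D₀(k_a−k_1)/(k_1 L₀))] / (k_a−k_1).
Here k_a−k_1 = 1.856 d⁻¹ and 1 − D₀(k_a−k_1)/(k_1 L₀) = 1 − 3.09×1.856/(0.284×27.8) = 0.2736, so
t_c = ln(7.535 × 0.2736) / 1.856 = 0.7235 / 1.856 = 0.3898 d.
L(t_c) = L₀ e^(−k_1 t_c) = 27.8 × 0.8952 = 24.89 mg/L, and at the critical point k_a D_c = k_1 L, so D_c = (0.284/2.14) × 24.89 = 3.303 mg/L.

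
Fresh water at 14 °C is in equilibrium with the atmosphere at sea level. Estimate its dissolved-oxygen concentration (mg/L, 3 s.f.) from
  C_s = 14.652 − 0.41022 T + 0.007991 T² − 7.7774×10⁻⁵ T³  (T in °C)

C_s = 14.652 − 0.41022×14 + 0.007991×14² − 7.7774×10⁻⁵×14³ = 10.26 mg/L.

C_s ≈ 10.3 mg/L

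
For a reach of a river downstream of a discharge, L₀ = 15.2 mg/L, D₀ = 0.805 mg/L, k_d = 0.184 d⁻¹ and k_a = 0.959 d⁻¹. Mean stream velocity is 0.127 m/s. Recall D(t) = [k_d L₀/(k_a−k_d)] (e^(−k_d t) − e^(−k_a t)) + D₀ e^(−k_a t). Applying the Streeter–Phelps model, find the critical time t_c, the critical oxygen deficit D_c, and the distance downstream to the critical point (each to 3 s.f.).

t_c = [1/(k_a−k_d)] ln[(k_a/k_d)(1 − D₀(k_a−k_d)/(k_d L₀))]
= [1/(0.959−0.184)] ln[(0.959/0.184)(1 − 0.805×0.7750/(0.184×15.2))]
= (1/0.7750) ln[5.212 × 0.7769] = 1.290 × ln(4.049) = 1.290 × 1.399 = 1.805 d.
D_c = (k_d/k_a) L₀ e^(−k_d t_c) = (0.184/0.959) × 15.2 × e^(−0.184×1.805) = 0.1919 × 15.2 × 0.7175 = 2.092 mg/L.
x_c = v t_c = 0.127 m/s × 1.805 d × 86400 s/d = 19800 m ≈ 19.8 km.

t_c ≈ 1.80 d; D_c ≈ 2.09 mg/L; x_c ≈ 19.8 km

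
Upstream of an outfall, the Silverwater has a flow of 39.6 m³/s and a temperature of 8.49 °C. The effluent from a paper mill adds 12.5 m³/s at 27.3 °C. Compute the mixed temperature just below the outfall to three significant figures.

Flow-weighted mixing: C = (Q_r C_r + Q_w C_w)/(Q_r + Q_w)
= (39.6×8.49 + 12.5×27.3)/(39.6 + 12.5) = 677.5/52.10 = 13.00 °C.

13.0 °C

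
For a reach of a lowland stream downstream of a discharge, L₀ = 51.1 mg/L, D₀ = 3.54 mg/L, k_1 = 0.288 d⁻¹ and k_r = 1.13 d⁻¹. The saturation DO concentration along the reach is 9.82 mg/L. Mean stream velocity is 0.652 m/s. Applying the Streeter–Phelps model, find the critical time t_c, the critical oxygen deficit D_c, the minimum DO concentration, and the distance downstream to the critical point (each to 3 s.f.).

t_c = [1/(k_r−k_1)] ln[(k_r/k_1)(1 − D₀(k_r−k_1)/(k_1 L₀))]
= [1/(1.13−0.288)] ln[(1.13/0.288)(1 − 3.54×0.8420/(0.288×51.1))]
= (1/0.8420) ln[3.924 × 0.7975] = 1.188 × ln(3.129) = 1.188 × 1.141 = 1.355 d.
L(t_c) = L₀ e^(−k_1 t_c) = 51.1 × 0.6769 = 34.59 mg/L, and at the critical point k_r D_c = k_1 L, so D_c = (0.288/1.13) × 34.59 = 8.816 mg/L.
Minimum DO = C_s − D_c = 9.82 − 8.816 = 1.004 mg/L.
x_c = v t_c = 0.652 m/s × 1.355 d × 86400 s/d = 76320 m ≈ 76.3 km.

t_c ≈ 1.35 d; D_c ≈ 8.82 mg/L; min DO ≈ 1.00 mg/L; x_c ≈ 76.3 km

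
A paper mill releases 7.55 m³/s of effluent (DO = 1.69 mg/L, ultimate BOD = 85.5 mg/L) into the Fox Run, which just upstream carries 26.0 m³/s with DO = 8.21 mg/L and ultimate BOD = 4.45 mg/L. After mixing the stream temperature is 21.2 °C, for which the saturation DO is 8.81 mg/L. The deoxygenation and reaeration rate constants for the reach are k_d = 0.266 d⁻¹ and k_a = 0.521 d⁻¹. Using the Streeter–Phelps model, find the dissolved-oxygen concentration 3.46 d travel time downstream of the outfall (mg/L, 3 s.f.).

DO ≈ 2.94 mg/L

Mixed DO = (26.0×8.21 + 7.55×1.69)/(26.0+7.55) = 226.2/33.55 = 6.743 mg/L.
Mixed L₀ = (26.0×4.45 + 7.55×85.5)/(33.55) = 761.2/33.55 = 22.69 mg/L.
Initial deficit D₀ = C_s − DO₀ = 8.81 − 6.743 = 2.067 mg/L.
D(3.46) = [0.266×22.69/(0.521−0.266)](e^(−0.266×3.46) − e^(−0.521×3.46)) + 2.067 e^(−0.521×3.46)
= 23.67 × (0.3984 − 0.1649) + 2.067 × 0.1649 = 5.868 mg/L.
DO = 8.81 − 5.868 = 2.942 mg/L.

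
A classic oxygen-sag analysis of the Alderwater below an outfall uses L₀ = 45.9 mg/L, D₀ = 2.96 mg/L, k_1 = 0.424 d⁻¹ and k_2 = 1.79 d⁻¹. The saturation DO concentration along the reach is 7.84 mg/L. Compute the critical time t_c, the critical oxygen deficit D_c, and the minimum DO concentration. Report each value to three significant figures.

t_c ≈ 0.884 d; D_c ≈ 7.47 mg/L; min DO ≈ 0.366 mg/L

At the critical point dD/dt = 0, so k_1 L₀ e^(−k_1 t) = k_2 D. Substituting D(t) from the Streeter–Phelps equation and solving for t gives
t_c = ln[(k_2/k_1)(1 − D₀(k_2−k_1)/(k_1 L₀))] / (k_2−k_1).
Here k_2−k_1 = 1.366 d⁻¹ and 1 − D₀(k_2−k_1)/(k_1 L₀) = 1 − 2.96×1.366/(0.424×45.9) = 0.7922, so
t_c = ln(4.222 × 0.7922) / 1.366 = 1.207 / 1.366 = 0.8839 d.
L(t_c) = L₀ e^(−k_1 t_c) = 45.9 × 0.6875 = 31.55 mg/L, and at the critical point k_2 D_c = k_1 L, so D_c = (0.424/1.79) × 31.55 = 7.474 mg/L.
Minimum DO = C_s − D_c = 7.84 − 7.474 = 0.3657 mg/L.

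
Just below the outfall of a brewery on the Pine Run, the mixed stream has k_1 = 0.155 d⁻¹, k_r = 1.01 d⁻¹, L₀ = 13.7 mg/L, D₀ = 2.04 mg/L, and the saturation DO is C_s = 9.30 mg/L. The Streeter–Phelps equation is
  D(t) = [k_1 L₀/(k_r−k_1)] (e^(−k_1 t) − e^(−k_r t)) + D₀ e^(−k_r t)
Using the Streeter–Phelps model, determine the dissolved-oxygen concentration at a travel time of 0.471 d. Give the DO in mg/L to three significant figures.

k_1 L₀/(k_r−k_1) = 0.155×13.7/(1.01−0.155) = 2.123/0.8550 = 2.484 mg/L.
e^(−k_1 t) = e^(−0.155×0.4710) = 0.9296; e^(−k_r t) = e^(−1.01×0.4710) = 0.6214.
D = 2.484 × (0.9296 − 0.6214) + 2.04 × 0.6214 = 0.7653 + 1.268 = 2.033 mg/L.
DO = C_s − D = 9.30 − 2.033 = 7.267 mg/L.

DO ≈ 7.27 mg/L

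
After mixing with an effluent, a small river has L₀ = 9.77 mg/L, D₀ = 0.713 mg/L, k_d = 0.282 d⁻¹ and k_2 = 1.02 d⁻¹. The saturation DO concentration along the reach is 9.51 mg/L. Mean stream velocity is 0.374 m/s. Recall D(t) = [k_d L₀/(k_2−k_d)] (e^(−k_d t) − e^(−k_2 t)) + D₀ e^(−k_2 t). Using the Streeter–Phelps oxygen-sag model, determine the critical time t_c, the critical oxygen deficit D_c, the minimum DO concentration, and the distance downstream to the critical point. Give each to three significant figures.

t_c = [1/(k_2−k_d)] ln[(k_2/k_d)(1 − D₀(k_2−k_d)/(k_d L₀))]
= [1/(1.02−0.282)] ln[(1.02/0.282)(1 − 0.713×0.7380/(0.282×9.77))]
= (1/0.7380) ln[3.617 × 0.8090] = 1.355 × ln(2.926) = 1.355 × 1.074 = 1.455 d.
L(t_c) = L₀ e^(−k_d t_c) = 9.77 × 0.6635 = 6.482 mg/L, and at the critical point k_2 D_c = k_d L, so D_c = (0.282/1.02) × 6.482 = 1.792 mg/L.
Minimum DO = C_s − D_c = 9.51 − 1.792 = 7.718 mg/L.
x_c = v t_c = 0.374 m/s × 1.455 d × 86400 s/d = 47010 m ≈ 47.0 km.

t_c ≈ 1.45 d; D_c ≈ 1.79 mg/L; min DO ≈ 7.72 mg/L; x_c ≈ 47.0 km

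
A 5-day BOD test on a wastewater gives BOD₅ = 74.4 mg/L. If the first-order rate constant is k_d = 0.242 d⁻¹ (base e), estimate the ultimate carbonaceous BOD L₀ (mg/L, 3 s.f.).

BOD₅ = L₀(1 − e^(−5k_d)) ⇒ L₀ = BOD₅ / (1 − e^(−5×0.242))
= 74.4 / (1 − 0.2982) = 74.4 / 0.7018 = 106.0 mg/L.

L₀ ≈ 106 mg/L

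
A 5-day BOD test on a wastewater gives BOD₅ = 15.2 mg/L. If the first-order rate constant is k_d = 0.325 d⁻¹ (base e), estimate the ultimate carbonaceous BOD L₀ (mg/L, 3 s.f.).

BOD₅ = L₀(1 − e^(−5k_d)) ⇒ L₀ = BOD₅ / (1 − e^(−5×0.325))
= 15.2 / (1 − 0.1969) = 15.2 / 0.8031 = 18.93 mg/L.

L₀ ≈ 18.9 mg/L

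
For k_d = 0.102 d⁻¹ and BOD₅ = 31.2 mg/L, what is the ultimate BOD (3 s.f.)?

BOD₅ = L₀(1 − e^(−5k_d)) ⇒ L₀ = BOD₅ / (1 − e^(−5×0.102))
= 31.2 / (1 − 0.6005) = 31.2 / 0.3995 = 78.10 mg/L.

L₀ ≈ 78.1 mg/L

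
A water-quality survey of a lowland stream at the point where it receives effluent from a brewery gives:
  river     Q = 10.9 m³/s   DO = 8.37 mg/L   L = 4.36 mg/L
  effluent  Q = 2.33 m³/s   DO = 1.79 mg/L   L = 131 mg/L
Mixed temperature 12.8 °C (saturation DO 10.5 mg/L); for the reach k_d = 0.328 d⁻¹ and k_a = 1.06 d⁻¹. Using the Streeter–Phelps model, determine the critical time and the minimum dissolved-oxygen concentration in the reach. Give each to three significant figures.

t_c ≈ 1.16 d; minimum DO ≈ 4.87 mg/L

Mixed DO = (10.9×8.37 + 2.33×1.79)/(10.9+2.33) = 95.40/13.23 = 7.211 mg/L.
Mixed L₀ = (10.9×4.36 + 2.33×131)/(13.23) = 352.8/13.23 = 26.66 mg/L.
Initial deficit D₀ = C_s − DO₀ = 10.5 − 7.211 = 3.289 mg/L.
t_c = (1/0.7320) ln[(1.06/0.328)(1 − 3.289×0.7320/(0.328×26.66))] = 1.366 × ln(2.342) = 1.163 d.
D_c = (0.328/1.06) × 26.66 × e^(−0.328×1.163) = 0.3094 × 26.66 × 0.6829 = 5.635 mg/L.
Minimum DO = 10.5 − 5.635 = 4.865 mg/L.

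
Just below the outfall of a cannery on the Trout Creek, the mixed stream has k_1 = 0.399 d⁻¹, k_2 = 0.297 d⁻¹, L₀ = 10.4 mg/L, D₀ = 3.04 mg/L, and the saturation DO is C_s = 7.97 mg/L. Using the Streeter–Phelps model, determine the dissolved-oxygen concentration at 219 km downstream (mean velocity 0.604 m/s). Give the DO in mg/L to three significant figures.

Travel time t = x/v = 219 km / (0.604 m/s) = 219000 m / 0.604 m/s = 362600 s = 4.197 d.
k_1 L₀/(k_2−k_1) = 0.399×10.4/(0.297−0.399) = 4.150/-0.1020 = -40.68 mg/L.
e^(−k_1 t) = e^(−0.399×4.197) = 0.1874; e^(−k_2 t) = e^(−0.297×4.197) = 0.2875.
D = -40.68 × (0.1874 − 0.2875) + 3.04 × 0.2875 = 4.073 + 0.8741 = 4.948 mg/L.
DO = C_s − D = 7.97 − 4.948 = 3.022 mg/L.

DO ≈ 3.02 mg/L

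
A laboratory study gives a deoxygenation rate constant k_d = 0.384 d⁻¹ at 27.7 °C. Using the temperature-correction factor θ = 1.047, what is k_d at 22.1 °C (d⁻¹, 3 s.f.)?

k_d ≈ 0.297 d⁻¹

k_d(T₂) = k_d(T₁) · θ^(T₂−T₁) = 0.384 × 1.047^(22.1−27.7)
= 0.384 × 1.047^-5.60 = 0.384 × 0.7732 = 0.2969 d⁻¹.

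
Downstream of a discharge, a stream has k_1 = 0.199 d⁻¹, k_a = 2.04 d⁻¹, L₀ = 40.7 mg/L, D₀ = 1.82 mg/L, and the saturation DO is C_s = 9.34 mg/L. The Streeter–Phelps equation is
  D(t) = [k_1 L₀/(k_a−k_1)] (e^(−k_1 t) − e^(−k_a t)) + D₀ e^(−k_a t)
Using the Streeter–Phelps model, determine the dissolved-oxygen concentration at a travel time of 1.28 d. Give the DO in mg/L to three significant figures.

k_1 L₀/(k_a−k_1) = 0.199×40.7/(2.04−0.199) = 8.099/1.841 = 4.399 mg/L.
e^(−k_1 t) = e^(−0.199×1.280) = 0.7751; e^(−k_a t) = e^(−2.04×1.280) = 0.07345.
D = 4.399 × (0.7751 − 0.07345) + 1.82 × 0.07345 = 3.087 + 0.1337 = 3.221 mg/L.
DO = C_s − D = 9.34 − 3.221 = 6.119 mg/L.

DO ≈ 6.12 mg/L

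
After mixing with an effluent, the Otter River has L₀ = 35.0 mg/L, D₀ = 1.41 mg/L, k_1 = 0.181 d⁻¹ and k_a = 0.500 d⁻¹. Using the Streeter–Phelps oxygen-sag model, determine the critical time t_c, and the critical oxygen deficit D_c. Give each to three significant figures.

With k_a/k_1 = 2.762 and 1 − D₀(k_a−k_1)/(k_1 L₀) = 0.9290,
t_c = ln(2.762 × 0.9290) / (0.500 − 0.181) = ln(2.566) / 0.3190 = 0.9425/0.3190 = 2.954 d.
L(t_c) = L₀ e^(−k_1 t_c) = 35.0 × 0.5858 = 20.50 mg/L, and at the critical point k_a D_c = k_1 L, so D_c = (0.181/0.500) × 20.50 = 7.422 mg/L.

t_c ≈ 2.95 d; D_c ≈ 7.42 mg/L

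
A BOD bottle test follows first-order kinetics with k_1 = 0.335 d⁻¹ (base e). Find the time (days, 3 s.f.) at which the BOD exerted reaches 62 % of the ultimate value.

y/L₀ = 1 − e^(−k_1 t) = 0.62 ⇒ e^(−k_1 t) = 0.380
t = −ln(0.380) / 0.335 = 0.9676 / 0.335 = 2.888 d.

t ≈ 2.89 d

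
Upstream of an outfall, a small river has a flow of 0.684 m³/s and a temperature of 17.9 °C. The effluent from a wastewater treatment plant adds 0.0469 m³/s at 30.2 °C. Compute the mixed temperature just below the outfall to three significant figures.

Flow-weighted mixing: C = (Q_r C_r + Q_w C_w)/(Q_r + Q_w)
= (0.684×17.9 + 0.0469×30.2)/(0.684 + 0.0469) = 13.66/0.7309 = 18.69 °C.

18.7 °C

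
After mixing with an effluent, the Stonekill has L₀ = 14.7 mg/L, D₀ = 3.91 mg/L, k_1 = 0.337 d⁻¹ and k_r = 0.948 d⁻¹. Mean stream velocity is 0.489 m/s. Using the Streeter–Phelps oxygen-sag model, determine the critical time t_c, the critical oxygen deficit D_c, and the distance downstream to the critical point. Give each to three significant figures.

t_c ≈ 0.615 d; D_c ≈ 4.25 mg/L; x_c ≈ 26.0 km

With k_r/k_1 = 2.813 and 1 − D₀(k_r−k_1)/(k_1 L₀) = 0.5178,
t_c = ln(2.813 × 0.5178) / (0.948 − 0.337) = ln(1.456) / 0.6110 = 0.3760/0.6110 = 0.6154 d.
L(t_c) = L₀ e^(−k_1 t_c) = 14.7 × 0.8127 = 11.95 mg/L, and at the critical point k_r D_c = k_1 L, so D_c = (0.337/0.948) × 11.95 = 4.247 mg/L.
x_c = v t_c = 0.489 m/s × 0.6154 d × 86400 s/d = 26000 m ≈ 26.0 km.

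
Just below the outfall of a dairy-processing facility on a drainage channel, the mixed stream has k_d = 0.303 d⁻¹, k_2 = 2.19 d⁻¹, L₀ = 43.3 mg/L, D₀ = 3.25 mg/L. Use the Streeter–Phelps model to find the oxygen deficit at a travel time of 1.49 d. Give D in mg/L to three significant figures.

k_d L₀/(k_2−k_d) = 0.303×43.3/(2.19−0.303) = 13.12/1.887 = 6.953 mg/L.
e^(−k_d t) = e^(−0.303×1.490) = 0.6367; e^(−k_2 t) = e^(−2.19×1.490) = 0.03827.
D = 6.953 × (0.6367 − 0.03827) + 3.25 × 0.03827 = 4.161 + 0.1244 = 4.285 mg/L.

D ≈ 4.29 mg/L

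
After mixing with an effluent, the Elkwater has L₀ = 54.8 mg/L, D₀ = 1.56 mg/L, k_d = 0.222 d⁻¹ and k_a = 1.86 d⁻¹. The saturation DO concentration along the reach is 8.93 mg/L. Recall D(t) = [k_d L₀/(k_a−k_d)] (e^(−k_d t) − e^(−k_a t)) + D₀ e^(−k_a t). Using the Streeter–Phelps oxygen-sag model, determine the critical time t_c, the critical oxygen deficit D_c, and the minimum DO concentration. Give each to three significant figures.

At the critical point dD/dt = 0, so k_d L₀ e^(−k_d t) = k_a D. Substituting D(t) from the Streeter–Phelps equation and solving for t gives
t_c = ln[(k_a/k_d)(1 − D₀(k_a−k_d)/(k_d L₀))] / (k_a−k_d).
Here k_a−k_d = 1.638 d⁻¹ and 1 − D₀(k_a−k_d)/(k_d L₀) = 1 − 1.56×1.638/(0.222×54.8) = 0.7900, so
t_c = ln(8.378 × 0.7900) / 1.638 = 1.890 / 1.638 = 1.154 d.
L(t_c) = L₀ e^(−k_d t_c) = 54.8 × 0.7740 = 42.42 mg/L, and at the critical point k_a D_c = k_d L, so D_c = (0.222/1.86) × 42.42 = 5.063 mg/L.
Minimum DO = C_s − D_c = 8.93 − 5.063 = 3.867 mg/L.

t_c ≈ 1.15 d; D_c ≈ 5.06 mg/L; min DO ≈ 3.87 mg/L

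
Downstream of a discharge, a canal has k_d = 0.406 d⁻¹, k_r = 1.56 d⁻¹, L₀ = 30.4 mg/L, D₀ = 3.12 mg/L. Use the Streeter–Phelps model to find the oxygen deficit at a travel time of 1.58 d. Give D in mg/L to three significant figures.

k_d L₀/(k_r−k_d) = 0.406×30.4/(1.56−0.406) = 12.34/1.154 = 10.70 mg/L.
e^(−k_d t) = e^(−0.406×1.580) = 0.5265; e^(−k_r t) = e^(−1.56×1.580) = 0.08503.
D = 10.70 × (0.5265 − 0.08503) + 3.12 × 0.08503 = 4.722 + 0.2653 = 4.987 mg/L.

D ≈ 4.99 mg/L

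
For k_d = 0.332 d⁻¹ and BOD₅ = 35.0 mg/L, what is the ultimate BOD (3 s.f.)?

L₀ ≈ 43.2 mg/L

BOD₅ = L₀(1 − e^(−5k_d)) ⇒ L₀ = BOD₅ / (1 − e^(−5×0.332))
= 35.0 / (1 − 0.1901) = 35.0 / 0.8099 = 43.22 mg/L.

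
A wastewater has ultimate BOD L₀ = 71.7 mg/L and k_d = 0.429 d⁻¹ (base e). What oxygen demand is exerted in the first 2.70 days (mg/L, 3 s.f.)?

y ≈ 49.2 mg/L

y_t = L₀(1 − e^(−k_d t)) = 71.7 × (1 − e^(−0.429×2.70))
= 71.7 × (1 − 0.3140) = 71.7 × 0.6860 = 49.18 mg/L.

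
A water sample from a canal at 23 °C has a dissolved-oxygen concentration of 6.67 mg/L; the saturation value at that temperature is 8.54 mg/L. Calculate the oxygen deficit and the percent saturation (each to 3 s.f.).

D ≈ 1.87 mg/L; 78.1 % saturation

D = C_s − C = 8.54 − 6.67 = 1.87 mg/L.
% saturation = 6.67/8.54 × 100 = 78.1 %.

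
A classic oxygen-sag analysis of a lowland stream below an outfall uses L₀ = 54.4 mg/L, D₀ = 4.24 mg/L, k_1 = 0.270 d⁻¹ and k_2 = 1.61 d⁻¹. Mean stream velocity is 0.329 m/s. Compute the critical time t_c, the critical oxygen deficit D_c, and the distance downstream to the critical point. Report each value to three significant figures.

t_c ≈ 0.968 d; D_c ≈ 7.03 mg/L; x_c ≈ 27.5 km

At the critical point dD/dt = 0, so k_1 L₀ e^(−k_1 t) = k_2 D. Substituting D(t) from the Streeter–Phelps equation and solving for t gives
t_c = ln[(k_2/k_1)(1 − D₀(k_2−k_1)/(k_1 L₀))] / (k_2−k_1).
Here k_2−k_1 = 1.340 d⁻¹ and 1 − D₀(k_2−k_1)/(k_1 L₀) = 1 − 4.24×1.340/(0.270×54.4) = 0.6132, so
t_c = ln(5.963 × 0.6132) / 1.340 = 1.296 / 1.340 = 0.9675 d.
D_c = (k_1/k_2) L₀ e^(−k_1 t_c) = (0.270/1.61) × 54.4 × e^(−0.270×0.9675) = 0.1677 × 54.4 × 0.7701 = 7.026 mg/L.
x_c = v t_c = 0.329 m/s × 0.9675 d × 86400 s/d = 27500 m ≈ 27.5 km.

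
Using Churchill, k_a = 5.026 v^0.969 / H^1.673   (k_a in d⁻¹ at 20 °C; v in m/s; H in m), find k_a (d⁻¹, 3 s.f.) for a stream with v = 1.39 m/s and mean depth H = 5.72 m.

k_a ≈ 0.374 d⁻¹

k_a = 5.026 × 1.39^0.969 / 5.72^1.673 = 5.026 × 1.376 / 18.50 = 0.3738 d⁻¹.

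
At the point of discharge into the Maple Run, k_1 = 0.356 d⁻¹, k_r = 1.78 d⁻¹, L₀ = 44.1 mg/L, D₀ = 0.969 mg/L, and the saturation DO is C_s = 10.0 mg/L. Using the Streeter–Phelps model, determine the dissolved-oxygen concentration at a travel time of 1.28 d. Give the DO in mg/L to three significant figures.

DO ≈ 4.04 mg/L

k_1 L₀/(k_r−k_1) = 0.356×44.1/(1.78−0.356) = 15.70/1.424 = 11.03 mg/L.
e^(−k_1 t) = e^(−0.356×1.280) = 0.6340; e^(−k_r t) = e^(−1.78×1.280) = 0.1024.
D = 11.03 × (0.6340 − 0.1024) + 0.969 × 0.1024 = 5.861 + 0.09927 = 5.960 mg/L.
DO = C_s − D = 10.0 − 5.960 = 4.040 mg/L.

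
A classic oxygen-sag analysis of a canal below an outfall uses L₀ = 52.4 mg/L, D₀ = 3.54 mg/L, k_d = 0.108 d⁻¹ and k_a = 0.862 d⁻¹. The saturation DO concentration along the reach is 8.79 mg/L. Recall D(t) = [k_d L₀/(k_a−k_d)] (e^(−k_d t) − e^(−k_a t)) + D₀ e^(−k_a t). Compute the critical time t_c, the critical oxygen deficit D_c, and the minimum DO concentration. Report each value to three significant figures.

t_c = [1/(k_a−k_d)] ln[(k_a/k_d)(1 − D₀(k_a−k_d)/(k_d L₀))]
= [1/(0.862−0.108)] ln[(0.862/0.108)(1 − 3.54×0.7540/(0.108×52.4))]
= (1/0.7540) ln[7.981 × 0.5284] = 1.326 × ln(4.217) = 1.326 × 1.439 = 1.909 d.
D_c = (k_d/k_a) L₀ e^(−k_d t_c) = (0.108/0.862) × 52.4 × e^(−0.108×1.909) = 0.1253 × 52.4 × 0.8137 = 5.342 mg/L.
Minimum DO = C_s − D_c = 8.79 − 5.342 = 3.448 mg/L.

t_c ≈ 1.91 d; D_c ≈ 5.34 mg/L; min DO ≈ 3.45 mg/L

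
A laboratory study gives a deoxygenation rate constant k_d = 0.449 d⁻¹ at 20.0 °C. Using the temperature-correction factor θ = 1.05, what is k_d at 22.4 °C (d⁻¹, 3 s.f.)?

k_d ≈ 0.505 d⁻¹

k_d(T₂) = k_d(T₁) · θ^(T₂−T₁) = 0.449 × 1.05^(22.4−20.0)
= 0.449 × 1.05^2.40 = 0.449 × 1.124 = 0.5048 d⁻¹.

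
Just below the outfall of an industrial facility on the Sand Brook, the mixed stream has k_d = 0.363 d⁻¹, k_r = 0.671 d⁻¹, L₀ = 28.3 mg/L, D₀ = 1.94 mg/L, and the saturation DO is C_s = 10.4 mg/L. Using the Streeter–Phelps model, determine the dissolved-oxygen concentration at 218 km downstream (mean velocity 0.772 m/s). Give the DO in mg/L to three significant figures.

DO ≈ 3.72 mg/L

Travel time t = x/v = 218 km / (0.772 m/s) = 218000 m / 0.772 m/s = 282400 s = 3.268 d.
k_d L₀/(k_r−k_d) = 0.363×28.3/(0.671−0.363) = 10.27/0.3080 = 33.35 mg/L.
e^(−k_d t) = e^(−0.363×3.268) = 0.3053; e^(−k_r t) = e^(−0.671×3.268) = 0.1116.
D = 33.35 × (0.3053 − 0.1116) + 1.94 × 0.1116 = 6.462 + 0.2165 = 6.678 mg/L.
DO = C_s − D = 10.4 − 6.678 = 3.722 mg/L.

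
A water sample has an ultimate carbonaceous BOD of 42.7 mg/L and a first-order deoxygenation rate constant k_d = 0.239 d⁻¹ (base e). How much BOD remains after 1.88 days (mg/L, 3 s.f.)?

L_t = L₀ e^(−k_d t) = 42.7 × e^(−0.239×1.88) = 42.7 × 0.6381 = 27.25 mg/L.

L ≈ 27.2 mg/L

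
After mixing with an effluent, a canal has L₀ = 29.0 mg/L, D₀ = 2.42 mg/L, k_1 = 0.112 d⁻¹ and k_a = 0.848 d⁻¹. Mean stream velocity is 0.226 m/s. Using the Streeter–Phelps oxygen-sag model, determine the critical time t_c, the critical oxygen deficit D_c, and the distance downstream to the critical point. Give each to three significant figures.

At the critical point dD/dt = 0, so k_1 L₀ e^(−k_1 t) = k_a D. Substituting D(t) from the Streeter–Phelps equation and solving for t gives
t_c = ln[(k_a/k_1)(1 − D₀(k_a−k_1)/(k_1 L₀))] / (k_a−k_1).
Here k_a−k_1 = 0.7360 d⁻¹ and 1 − D₀(k_a−k_1)/(k_1 L₀) = 1 − 2.42×0.7360/(0.112×29.0) = 0.4516, so
t_c = ln(7.571 × 0.4516) / 0.7360 = 1.229 / 0.7360 = 1.670 d.
L(t_c) = L₀ e^(−k_1 t_c) = 29.0 × 0.8294 = 24.05 mg/L, and at the critical point k_a D_c = k_1 L, so D_c = (0.112/0.848) × 24.05 = 3.177 mg/L.
x_c = v t_c = 0.226 m/s × 1.670 d × 86400 s/d = 32620 m ≈ 32.6 km.

t_c ≈ 1.67 d; D_c ≈ 3.18 mg/L; x_c ≈ 32.6 km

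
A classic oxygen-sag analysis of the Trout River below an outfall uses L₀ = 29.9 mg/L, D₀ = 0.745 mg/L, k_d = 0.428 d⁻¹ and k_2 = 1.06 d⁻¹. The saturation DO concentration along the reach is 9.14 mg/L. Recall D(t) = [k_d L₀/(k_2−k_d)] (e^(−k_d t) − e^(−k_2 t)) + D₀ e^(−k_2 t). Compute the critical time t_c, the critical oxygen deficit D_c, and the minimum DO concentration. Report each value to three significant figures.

t_c ≈ 1.38 d; D_c ≈ 6.70 mg/L; min DO ≈ 2.44 mg/L

t_c = [1/(k_2−k_d)] ln[(k_2/k_d)(1 − D₀(k_2−k_d)/(k_d L₀))]
= [1/(1.06−0.428)] ln[(1.06/0.428)(1 − 0.745×0.6320/(0.428×29.9))]
= (1/0.6320) ln[2.477 × 0.9632] = 1.582 × ln(2.386) = 1.582 × 0.8694 = 1.376 d.
D_c = (k_d/k_2) L₀ e^(−k_d t_c) = (0.428/1.06) × 29.9 × e^(−0.428×1.376) = 0.4038 × 29.9 × 0.5550 = 6.700 mg/L.
Minimum DO = C_s − D_c = 9.14 − 6.700 = 2.440 mg/L.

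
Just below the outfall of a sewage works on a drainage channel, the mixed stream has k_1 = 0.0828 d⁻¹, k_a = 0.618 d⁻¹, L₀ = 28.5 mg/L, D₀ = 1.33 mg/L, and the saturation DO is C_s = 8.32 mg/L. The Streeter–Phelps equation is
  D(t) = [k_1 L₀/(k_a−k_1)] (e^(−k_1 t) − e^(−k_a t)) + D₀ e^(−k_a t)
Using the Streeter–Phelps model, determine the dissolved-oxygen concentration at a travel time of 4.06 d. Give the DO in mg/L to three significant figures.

DO ≈ 5.42 mg/L

k_1 L₀/(k_a−k_1) = 0.0828×28.5/(0.618−0.0828) = 2.360/0.5352 = 4.409 mg/L.
e^(−k_1 t) = e^(−0.0828×4.060) = 0.7145; e^(−k_a t) = e^(−0.618×4.060) = 0.08134.
D = 4.409 × (0.7145 − 0.08134) + 1.33 × 0.08134 = 2.792 + 0.1082 = 2.900 mg/L.
DO = C_s − D = 8.32 − 2.900 = 5.420 mg/L.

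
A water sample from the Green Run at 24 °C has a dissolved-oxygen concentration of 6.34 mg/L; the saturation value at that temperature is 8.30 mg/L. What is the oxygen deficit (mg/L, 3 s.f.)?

D = C_s − C = 8.30 − 6.34 = 1.96 mg/L.

D ≈ 1.96 mg/L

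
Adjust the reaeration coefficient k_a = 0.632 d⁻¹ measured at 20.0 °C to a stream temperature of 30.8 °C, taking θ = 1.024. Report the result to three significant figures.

k_a ≈ 0.817 d⁻¹

k_a(T₂) = k_a(T₁) · θ^(T₂−T₁) = 0.632 × 1.024^(30.8−20.0)
= 0.632 × 1.024^10.8 = 0.632 × 1.292 = 0.8165 d⁻¹.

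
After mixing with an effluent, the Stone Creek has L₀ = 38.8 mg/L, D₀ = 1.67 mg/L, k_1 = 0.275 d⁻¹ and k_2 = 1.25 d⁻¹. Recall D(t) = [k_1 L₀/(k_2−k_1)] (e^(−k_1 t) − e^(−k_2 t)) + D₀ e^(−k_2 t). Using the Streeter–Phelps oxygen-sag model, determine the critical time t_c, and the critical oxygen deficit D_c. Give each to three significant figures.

At the critical point dD/dt = 0, so k_1 L₀ e^(−k_1 t) = k_2 D. Substituting D(t) from the Streeter–Phelps equation and solving for t gives
t_c = ln[(k_2/k_1)(1 − D₀(k_2−k_1)/(k_1 L₀))] / (k_2−k_1).
Here k_2−k_1 = 0.9750 d⁻¹ and 1 − D₀(k_2−k_1)/(k_1 L₀) = 1 − 1.67×0.9750/(0.275×38.8) = 0.8474, so
t_c = ln(4.545 × 0.8474) / 0.9750 = 1.349 / 0.9750 = 1.383 d.
D_c = (k_1/k_2) L₀ e^(−k_1 t_c) = (0.275/1.25) × 38.8 × e^(−0.275×1.383) = 0.2200 × 38.8 × 0.6836 = 5.835 mg/L.

t_c ≈ 1.38 d; D_c ≈ 5.84 mg/L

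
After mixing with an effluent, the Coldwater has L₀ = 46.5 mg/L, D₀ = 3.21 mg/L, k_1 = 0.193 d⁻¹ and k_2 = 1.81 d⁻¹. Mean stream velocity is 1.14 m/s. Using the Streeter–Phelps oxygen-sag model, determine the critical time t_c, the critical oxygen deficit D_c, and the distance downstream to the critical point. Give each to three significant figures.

With k_2/k_1 = 9.378 and 1 − D₀(k_2−k_1)/(k_1 L₀) = 0.4216,
t_c = ln(9.378 × 0.4216) / (1.81 − 0.193) = ln(3.954) / 1.617 = 1.375/1.617 = 0.8502 d.
L(t_c) = L₀ e^(−k_1 t_c) = 46.5 × 0.8487 = 39.46 mg/L, and at the critical point k_2 D_c = k_1 L, so D_c = (0.193/1.81) × 39.46 = 4.208 mg/L.
x_c = v t_c = 1.14 m/s × 0.8502 d × 86400 s/d = 83740 m ≈ 83.7 km.

t_c ≈ 0.850 d; D_c ≈ 4.21 mg/L; x_c ≈ 83.7 km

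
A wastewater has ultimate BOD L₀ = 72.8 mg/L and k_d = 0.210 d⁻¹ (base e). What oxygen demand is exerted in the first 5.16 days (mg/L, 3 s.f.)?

y_t = L₀(1 − e^(−k_d t)) = 72.8 × (1 − e^(−0.210×5.16))
= 72.8 × (1 − 0.3384) = 72.8 × 0.6616 = 48.17 mg/L.

y ≈ 48.2 mg/L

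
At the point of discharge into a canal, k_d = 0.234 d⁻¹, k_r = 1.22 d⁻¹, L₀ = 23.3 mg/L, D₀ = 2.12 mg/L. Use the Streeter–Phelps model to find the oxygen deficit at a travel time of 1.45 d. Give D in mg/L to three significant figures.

D ≈ 3.36 mg/L

k_d L₀/(k_r−k_d) = 0.234×23.3/(1.22−0.234) = 5.452/0.9860 = 5.530 mg/L.
e^(−k_d t) = e^(−0.234×1.450) = 0.7123; e^(−k_r t) = e^(−1.22×1.450) = 0.1705.
D = 5.530 × (0.7123 − 0.1705) + 2.12 × 0.1705 = 2.996 + 0.3615 = 3.357 mg/L.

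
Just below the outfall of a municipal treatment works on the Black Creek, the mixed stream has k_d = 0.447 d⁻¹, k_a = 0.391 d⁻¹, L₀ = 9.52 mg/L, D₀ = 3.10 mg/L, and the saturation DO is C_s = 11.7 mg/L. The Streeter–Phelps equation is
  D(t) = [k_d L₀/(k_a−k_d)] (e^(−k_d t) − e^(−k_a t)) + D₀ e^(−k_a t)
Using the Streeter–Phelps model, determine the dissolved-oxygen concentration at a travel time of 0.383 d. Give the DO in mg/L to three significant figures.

DO ≈ 7.64 mg/L

k_d L₀/(k_a−k_d) = 0.447×9.52/(0.391−0.447) = 4.255/-0.05600 = -75.99 mg/L.
e^(−k_d t) = e^(−0.447×0.3830) = 0.8427; e^(−k_a t) = e^(−0.391×0.3830) = 0.8609.
D = -75.99 × (0.8427 − 0.8609) + 3.10 × 0.8609 = 1.388 + 2.669 = 4.057 mg/L.
DO = C_s − D = 11.7 − 4.057 = 7.643 mg/L.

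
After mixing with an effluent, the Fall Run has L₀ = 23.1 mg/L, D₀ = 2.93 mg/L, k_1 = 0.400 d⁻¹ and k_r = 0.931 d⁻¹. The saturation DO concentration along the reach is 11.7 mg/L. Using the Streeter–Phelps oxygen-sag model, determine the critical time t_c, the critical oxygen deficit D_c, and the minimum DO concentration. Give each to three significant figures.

t_c = [1/(k_r−k_1)] ln[(k_r/k_1)(1 − D₀(k_r−k_1)/(k_1 L₀))]
= [1/(0.931−0.400)] ln[(0.931/0.400)(1 − 2.93×0.5310/(0.400×23.1))]
= (1/0.5310) ln[2.328 × 0.8316] = 1.883 × ln(1.936) = 1.883 × 0.6604 = 1.244 d.
D_c = (k_1/k_r) L₀ e^(−k_1 t_c) = (0.400/0.931) × 23.1 × e^(−0.400×1.244) = 0.4296 × 23.1 × 0.6081 = 6.035 mg/L.
Minimum DO = C_s − D_c = 11.7 − 6.035 = 5.665 mg/L.

t_c ≈ 1.24 d; D_c ≈ 6.03 mg/L; min DO ≈ 5.67 mg/L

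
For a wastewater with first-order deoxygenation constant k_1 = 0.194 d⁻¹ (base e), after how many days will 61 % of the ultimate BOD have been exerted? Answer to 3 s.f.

y/L₀ = 1 − e^(−k_1 t) = 0.61 ⇒ e^(−k_1 t) = 0.390
t = −ln(0.390) / 0.194 = 0.9416 / 0.194 = 4.854 d.

t ≈ 4.85 d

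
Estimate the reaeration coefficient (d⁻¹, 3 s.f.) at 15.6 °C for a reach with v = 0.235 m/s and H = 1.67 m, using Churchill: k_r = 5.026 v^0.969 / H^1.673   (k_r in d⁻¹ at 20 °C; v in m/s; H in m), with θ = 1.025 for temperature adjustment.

k_r ≈ 0.470 d⁻¹

k_r(20) = 5.026 × 0.235^0.969 / 1.67^1.673 = 5.026 × 0.2458 / 2.358 = 0.5238 d⁻¹.
k_r(15.6) = 0.5238 × 1.025^(15.6−20) = 0.5238 × 0.8970 = 0.4699 d⁻¹.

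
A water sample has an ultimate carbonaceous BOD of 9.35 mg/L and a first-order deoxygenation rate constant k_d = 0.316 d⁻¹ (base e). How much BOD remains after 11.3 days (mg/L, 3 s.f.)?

L ≈ 0.263 mg/L

L_t = L₀ e^(−k_d t) = 9.35 × e^(−0.316×11.3) = 9.35 × 0.02813 = 0.2630 mg/L.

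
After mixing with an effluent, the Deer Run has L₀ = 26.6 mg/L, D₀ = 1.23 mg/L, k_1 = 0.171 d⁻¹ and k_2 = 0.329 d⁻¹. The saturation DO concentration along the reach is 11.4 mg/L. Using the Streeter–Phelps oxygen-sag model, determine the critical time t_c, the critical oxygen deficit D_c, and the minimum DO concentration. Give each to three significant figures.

With k_2/k_1 = 1.924 and 1 − D₀(k_2−k_1)/(k_1 L₀) = 0.9573,
t_c = ln(1.924 × 0.9573) / (0.329 − 0.171) = ln(1.842) / 0.1580 = 0.6107/0.1580 = 3.865 d.
D_c = (k_1/k_2) L₀ e^(−k_1 t_c) = (0.171/0.329) × 26.6 × e^(−0.171×3.865) = 0.5198 × 26.6 × 0.5163 = 7.139 mg/L.
Minimum DO = C_s − D_c = 11.4 − 7.139 = 4.261 mg/L.

t_c ≈ 3.87 d; D_c ≈ 7.14 mg/L; min DO ≈ 4.26 mg/L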